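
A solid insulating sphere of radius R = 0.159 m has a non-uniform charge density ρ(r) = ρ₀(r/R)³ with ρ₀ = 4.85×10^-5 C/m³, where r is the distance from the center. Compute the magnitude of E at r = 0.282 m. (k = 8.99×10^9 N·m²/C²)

Symmetry ⇒ E = E(r) r̂. Gaussian sphere of radius r = 0.282 m (r > R, all charge enclosed).
Q_enc = 4π ∫₀^R ρ₀(r'/R)^3 r'² dr' = 4πρ₀R³/6 = 4.083×10^-7 C.
Applying ∮E·dA = Q_enc/ε₀ with Φ = E(4πr²):
E = k|Q_enc|/r² = (8.99×10^9)(4.083×10^-7)/(0.282)² = 4.62×10^4 N/C.

E = 4.62×10^4 V/m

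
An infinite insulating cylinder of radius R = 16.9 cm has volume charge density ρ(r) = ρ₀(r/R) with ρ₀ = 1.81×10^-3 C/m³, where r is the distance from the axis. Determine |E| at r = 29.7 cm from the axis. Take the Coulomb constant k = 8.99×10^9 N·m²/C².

Take a coaxial cylindrical Gaussian surface of radius r = 29.7 cm and length L (r > R, full charge per length enclosed).
λ_enc = 2π ∫₀^R ρ₀(r'/R)^1 r' dr' = 2πρ₀R²/3 = 1.083×10^-4 C/m.
Gauss's law: E·2πrL = λ_enc L/ε₀.
E = 2k|λ_enc|/r = 2(8.99×10^9)(1.083×10^-4)/(0.297) = 6.55×10^6 N/C.

|E| ≈ 6.55×10^6 N/C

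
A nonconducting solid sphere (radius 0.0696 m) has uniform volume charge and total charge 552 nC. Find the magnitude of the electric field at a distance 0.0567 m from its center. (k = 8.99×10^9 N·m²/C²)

Symmetry ⇒ E = E(r) r̂. Gaussian sphere of radius r = 0.0567 m (r < R).
Only the charge within r is enclosed: Q_enc = Q·(r/R)³ = (552 nC)·(0.0567 m/0.0696 m)³ = 2.984×10^-7 C.
Since E is radial and uniform over the Gaussian sphere, Φ = E·4πr² = Q_enc/ε₀.
E = k|Q_enc|/r² = (8.99×10^9)(2.984×10^-7)/(0.0567)² = 8.35e5 N/C.

E = 8.35×10^5 N/C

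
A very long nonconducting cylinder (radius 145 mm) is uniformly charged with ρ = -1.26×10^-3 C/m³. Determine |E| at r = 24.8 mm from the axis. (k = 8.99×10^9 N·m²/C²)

Coaxial Gaussian cylinder, radius r = 24.8 mm, length L (r < R).
Charge inside radius r per length L is ρ·πr²·L, so λ_enc = ρπr² = -2.435e-6 C/m.
Applying ∮E·dA = Q_enc/ε₀ with the end caps contributing no flux:
E = 2k|λ_enc|/r = 2(8.99×10^9)(2.435×10^-6)/(0.0248) = 1.77e6 N/C.

E ≈ 1.77e6 N/C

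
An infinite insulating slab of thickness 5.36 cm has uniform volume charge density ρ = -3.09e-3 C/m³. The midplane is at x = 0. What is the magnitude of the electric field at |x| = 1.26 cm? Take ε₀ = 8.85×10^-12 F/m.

By symmetry E is perpendicular to the slab. A Gaussian pillbox from −1.26 cm to +1.26 cm (face area A) lies entirely within the slab.
Q_enc = ρ·(2x)·A and flux = 2EA, so 2EA = 2ρxA/ε₀ ⇒ E = |ρ|x/ε₀.
E = (3.09×10^-3)(0.0126)/(8.85×10^-12) = 4.40e6 N/C.

|E| = 4.40×10^6 N/C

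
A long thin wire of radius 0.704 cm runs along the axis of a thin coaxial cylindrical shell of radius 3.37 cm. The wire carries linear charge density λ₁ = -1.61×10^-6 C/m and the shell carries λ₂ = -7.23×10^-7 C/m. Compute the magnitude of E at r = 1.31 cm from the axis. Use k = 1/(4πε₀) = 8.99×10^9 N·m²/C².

Choose a coaxial cylinder of radius r = 1.31 cm (arbitrary length L) as the Gaussian surface (between the conductors, 0.704 cm < r < 3.37 cm).
Only the inner wire is enclosed; the outer shell contributes nothing inside itself. λ_enc = λ₁ = -1.61e-6 C/m.
Gauss's law: E·2πrL = λ_enc L/ε₀.
E = 2k|λ_enc|/r = 2(8.99×10^9)(1.61×10^-6)/(0.0131) = 2.21×10^6 N/C.

|E| = 2.21×10^6 V/m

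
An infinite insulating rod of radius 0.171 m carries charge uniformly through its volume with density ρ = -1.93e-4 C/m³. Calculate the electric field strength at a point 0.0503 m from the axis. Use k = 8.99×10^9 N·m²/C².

Take a coaxial cylindrical Gaussian surface of radius r = 0.0503 m and length L (r < R).
Enclosed charge per unit length: λ_enc = ρ·πr² = (-1.93×10^-4)π(0.0503)² = -1.534e-6 C/m.
Since E is radial and uniform over the curved surface, Φ = E·2πrL = Q_enc/ε₀ = λ_enc L/ε₀.
E = 2k|λ_enc|/r = 2(8.99×10^9)(1.534×10^-6)/(0.0503) = 5.48×10^5 N/C.

E ≈ 5.48×10^5 V/m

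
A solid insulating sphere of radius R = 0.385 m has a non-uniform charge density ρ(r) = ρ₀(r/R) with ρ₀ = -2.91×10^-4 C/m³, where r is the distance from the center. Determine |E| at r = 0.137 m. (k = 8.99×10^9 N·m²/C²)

Use a concentric Gaussian sphere at r = 0.137 m (r < R).
Q_enc = ∫₀^r ρ(r')·4πr'² dr' = (4πρ₀/R) ∫₀^r r'^3 dr' = 4πρ₀ r^4/(4·R) = -8.365×10^-7 C.
Applying ∮E·dA = Q_enc/ε₀ with Φ = E(4πr²):
E = k|Q_enc|/r² = (8.99×10^9)(8.365×10^-7)/(0.137)² = 4.01×10^5 N/C.

E = 4.01×10^5 V/m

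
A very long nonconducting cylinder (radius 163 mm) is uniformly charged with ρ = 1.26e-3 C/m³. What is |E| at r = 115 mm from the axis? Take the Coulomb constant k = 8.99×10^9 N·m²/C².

By cylindrical symmetry E is radial; use a coaxial Gaussian cylinder of radius 115 mm and length L (r < R).
Enclosed charge per unit length: λ_enc = ρ·πr² = (1.26e-3)π(0.115)² = 5.235×10^-5 C/m.
Since E is radial and uniform over the curved surface, Φ = E·2πrL = Q_enc/ε₀ = λ_enc L/ε₀.
E = 2k|λ_enc|/r = 2(8.99×10^9)(5.235×10^-5)/(0.115) = 8.18e6 N/C.

E = 8.18×10^6 N/C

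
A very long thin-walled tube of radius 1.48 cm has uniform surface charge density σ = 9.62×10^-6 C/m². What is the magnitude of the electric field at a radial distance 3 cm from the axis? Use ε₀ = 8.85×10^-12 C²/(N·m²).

|E| ≈ 5.36×10^5 N/C

Choose a coaxial cylinder of radius r = 3 cm (arbitrary length L) as the Gaussian surface (r > 1.48 cm).
The whole shell is enclosed: λ_enc = σ·2πR = (9.62e-6)·2π·(0.0148) = 8.946e-7 C/m.
Gauss's law: E·2πrL = λ_enc L/ε₀.
E = |λ_enc|/(2πε₀r) = (8.946×10^-7)/(2π·8.85×10^-12·0.03) = 5.36e5 N/C.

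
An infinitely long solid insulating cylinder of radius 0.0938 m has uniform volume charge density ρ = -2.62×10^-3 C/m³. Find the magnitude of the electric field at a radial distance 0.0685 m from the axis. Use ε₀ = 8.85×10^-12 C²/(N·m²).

E ≈ 1.01×10^7 N/C

Choose a coaxial cylinder of radius r = 0.0685 m (arbitrary length L) as the Gaussian surface (r < R).
Charge inside radius r per length L is ρ·πr²·L, so λ_enc = ρπr² = -3.862×10^-5 C/m.
Since E is radial and uniform over the curved surface, Φ = E·2πrL = Q_enc/ε₀ = λ_enc L/ε₀.
E = |λ_enc|/(2πε₀r) = (3.862×10^-5)/(2π·8.85×10^-12·0.0685) = 1.01×10^7 N/C.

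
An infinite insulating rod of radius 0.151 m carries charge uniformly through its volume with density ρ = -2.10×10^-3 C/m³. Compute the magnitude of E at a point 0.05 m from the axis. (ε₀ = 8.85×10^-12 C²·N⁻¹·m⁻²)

Coaxial Gaussian cylinder, radius r = 0.05 m, length L (r < R).
Enclosed charge per unit length: λ_enc = ρ·πr² = (-2.10×10^-3)π(0.05)² = -1.649×10^-5 C/m.
Gauss's law: E·2πrL = λ_enc L/ε₀.
E = |λ_enc|/(2πε₀r) = (1.649e-5)/(2π·8.85×10^-12·0.05) = 5.93×10^6 N/C.

|E| = 5.93e6 V/m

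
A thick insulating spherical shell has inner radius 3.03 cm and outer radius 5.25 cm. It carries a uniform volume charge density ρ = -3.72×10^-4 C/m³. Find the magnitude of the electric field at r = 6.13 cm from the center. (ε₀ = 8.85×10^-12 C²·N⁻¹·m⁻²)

By spherical symmetry E is radial; choose a Gaussian sphere of radius r = 6.13 cm (r > 5.25 cm, enclosing the whole shell).
Q_enc = ρ·(4π/3)(b³ − a³) = (-3.72e-4)·(4π/3)·((0.0525)³ − (0.0303)³) = -1.821e-7 C.
Gauss's law: E·4πr² = Q_enc/ε₀.
E = |Q_enc|/(4πε₀r²) = (1.821e-7)/(4π·8.85×10^-12·(0.0613)²) = 4.36×10^5 N/C.

E ≈ 4.36×10^5 N/C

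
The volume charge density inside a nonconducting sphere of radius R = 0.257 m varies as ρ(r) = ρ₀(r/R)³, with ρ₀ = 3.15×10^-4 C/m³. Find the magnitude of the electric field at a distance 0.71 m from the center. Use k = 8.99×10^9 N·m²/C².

Use a concentric Gaussian sphere at r = 0.71 m (r > R, all charge enclosed).
Q_enc = 4π ∫₀^R ρ₀(r'/R)^3 r'² dr' = 4πρ₀R³/6 = 1.12×10^-5 C.
Gauss's law: E·4πr² = Q_enc/ε₀.
E = k|Q_enc|/r² = (8.99×10^9)(1.12×10^-5)/(0.71)² = 2.00×10^5 N/C.

|E| ≈ 2.00e5 V/m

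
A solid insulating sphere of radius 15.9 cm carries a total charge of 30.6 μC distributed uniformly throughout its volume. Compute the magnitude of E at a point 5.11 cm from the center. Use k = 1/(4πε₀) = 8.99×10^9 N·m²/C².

Use a concentric Gaussian sphere at r = 5.11 cm (r < R).
Only the charge within r is enclosed: Q_enc = Q·(r/R)³ = (30.6 μC)·(5.11 cm/15.9 cm)³ = 1.016×10^-6 C.
Since E is radial and uniform over the Gaussian sphere, Φ = E·4πr² = Q_enc/ε₀.
E = k|Q_enc|/r² = (8.99×10^9)(1.016×10^-6)/(0.0511)² = 3.50×10^6 N/C.

|E| ≈ 3.50×10^6 N/C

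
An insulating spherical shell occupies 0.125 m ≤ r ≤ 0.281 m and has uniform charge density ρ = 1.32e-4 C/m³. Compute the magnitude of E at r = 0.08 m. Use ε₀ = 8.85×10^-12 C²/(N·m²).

E = 0 (no enclosed charge)

Take a concentric spherical Gaussian surface of radius r = 0.08 m (r < 0.125 m, inside the empty cavity).
Q_enc = 0 (all charge lies at larger r); Gauss's law gives E = 0.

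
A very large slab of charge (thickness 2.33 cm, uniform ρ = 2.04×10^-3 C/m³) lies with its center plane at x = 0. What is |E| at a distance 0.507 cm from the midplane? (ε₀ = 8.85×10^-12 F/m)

By symmetry E is perpendicular to the slab. A Gaussian pillbox from −0.507 cm to +0.507 cm (face area A) lies entirely within the slab.
Q_enc = ρ·(2x)·A and flux = 2EA, so 2EA = 2ρxA/ε₀ ⇒ E = |ρ|x/ε₀.
E = (2.04e-3)(0.00507)/(8.85×10^-12) = 1.17×10^6 N/C.

|E| = 1.17×10^6 N/C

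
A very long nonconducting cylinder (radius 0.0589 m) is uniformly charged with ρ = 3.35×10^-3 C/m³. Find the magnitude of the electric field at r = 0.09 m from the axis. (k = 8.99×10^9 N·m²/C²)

E ≈ 7.29×10^6 N/C

By cylindrical symmetry E is radial; use a coaxial Gaussian cylinder of radius 0.09 m and length L (r > 0.0589 m, full cross-section enclosed).
λ_enc = ρ·πR² = (3.35×10^-3)π(0.0589)² = 3.651×10^-5 C/m.
Since E is radial and uniform over the curved surface, Φ = E·2πrL = Q_enc/ε₀ = λ_enc L/ε₀.
E = 2k|λ_enc|/r = 2(8.99×10^9)(3.651×10^-5)/(0.09) = 7.29×10^6 N/C.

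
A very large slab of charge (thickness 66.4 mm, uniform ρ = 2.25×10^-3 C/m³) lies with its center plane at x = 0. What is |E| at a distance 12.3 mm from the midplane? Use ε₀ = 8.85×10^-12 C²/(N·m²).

|E| ≈ 3.13e6 V/m

By symmetry E is perpendicular to the slab. A Gaussian pillbox from −12.3 mm to +12.3 mm (face area A) lies entirely within the slab.
Q_enc = ρ·(2x)·A and flux = 2EA, so 2EA = 2ρxA/ε₀ ⇒ E = |ρ|x/ε₀.
E = (2.25×10^-3)(0.0123)/(8.85×10^-12) = 3.13e6 N/C.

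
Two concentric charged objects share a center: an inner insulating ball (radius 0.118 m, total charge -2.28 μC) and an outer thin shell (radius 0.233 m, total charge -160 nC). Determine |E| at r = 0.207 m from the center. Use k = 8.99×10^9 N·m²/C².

4.78e5 N/C

Take a concentric spherical Gaussian surface of radius r = 0.207 m (between the bodies, 0.118 m < r < 0.233 m).
Only the inner charge is enclosed; the outer shell contributes nothing inside itself. Q_enc = -2.28 μC = -2.28e-6 C.
Gauss's law: E·4πr² = Q_enc/ε₀.
E = k|Q_enc|/r² = (8.99×10^9)(2.28×10^-6)/(0.207)² = 4.78×10^5 N/C.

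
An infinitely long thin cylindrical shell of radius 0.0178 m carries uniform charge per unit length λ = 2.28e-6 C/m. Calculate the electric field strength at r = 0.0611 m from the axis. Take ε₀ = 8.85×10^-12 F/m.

Take a coaxial cylindrical Gaussian surface of radius r = 0.0611 m and length L (r > 0.0178 m).
The full line charge is enclosed: λ_enc = 2.28e-6 C/m.
By Gauss's law (flux through the curved wall only), E·2πrL = λ_enc L/ε₀.
E = |λ_enc|/(2πε₀r) = (2.28×10^-6)/(2π·8.85×10^-12·0.0611) = 6.71e5 N/C.

E ≈ 6.71×10^5 N/C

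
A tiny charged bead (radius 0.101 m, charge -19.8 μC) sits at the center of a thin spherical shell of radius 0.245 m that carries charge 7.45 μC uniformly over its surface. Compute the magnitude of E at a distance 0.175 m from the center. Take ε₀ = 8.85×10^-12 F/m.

By spherical symmetry E is radial; choose a Gaussian sphere of radius r = 0.175 m (between the bodies, 0.101 m < r < 0.245 m).
Only the inner charge is enclosed; the outer shell contributes nothing inside itself. Q_enc = -19.8 μC = -1.98×10^-5 C.
Since E is radial and uniform over the Gaussian sphere, Φ = E·4πr² = Q_enc/ε₀.
E = |Q_enc|/(4πε₀r²) = (1.98e-5)/(4π·8.85×10^-12·(0.175)²) = 5.81×10^6 N/C.

5.81e6 N/C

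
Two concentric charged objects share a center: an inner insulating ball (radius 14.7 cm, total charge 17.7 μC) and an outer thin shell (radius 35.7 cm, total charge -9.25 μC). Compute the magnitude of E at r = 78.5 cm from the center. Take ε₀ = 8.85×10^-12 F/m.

|E| = 1.23×10^5 N/C

By spherical symmetry E is radial; choose a Gaussian sphere of radius r = 78.5 cm (r > 35.7 cm, enclosing both).
Q_enc = (17.7 μC) + (-9.25 μC) = 8.45×10^-6 C.
Gauss's law: E·4πr² = Q_enc/ε₀.
E = |Q_enc|/(4πε₀r²) = (8.45×10^-6)/(4π·8.85×10^-12·(0.785)²) = 1.23×10^5 N/C.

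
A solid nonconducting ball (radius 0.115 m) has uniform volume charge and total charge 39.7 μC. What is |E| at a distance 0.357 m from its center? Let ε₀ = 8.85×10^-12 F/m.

Take a concentric spherical Gaussian surface of radius r = 0.357 m (r > R, so the entire charge is enclosed).
Q_enc = 39.7 μC = 3.97e-5 C.
Since E is radial and uniform over the Gaussian sphere, Φ = E·4πr² = Q_enc/ε₀.
E = |Q_enc|/(4πε₀r²) = (3.97×10^-5)/(4π·8.85×10^-12·(0.357)²) = 2.80e6 N/C.

|E| = 2.80×10^6 V/m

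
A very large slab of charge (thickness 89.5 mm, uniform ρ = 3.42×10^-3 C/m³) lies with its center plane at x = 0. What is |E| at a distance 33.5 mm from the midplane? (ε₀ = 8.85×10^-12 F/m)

By symmetry E is perpendicular to the slab. A Gaussian pillbox from −33.5 mm to +33.5 mm (face area A) lies entirely within the slab.
Q_enc = ρ·(2x)·A and flux = 2EA, so 2EA = 2ρxA/ε₀ ⇒ E = |ρ|x/ε₀.
E = (3.42e-3)(0.0335)/(8.85×10^-12) = 1.29×10^7 N/C.

E ≈ 1.29×10^7 V/m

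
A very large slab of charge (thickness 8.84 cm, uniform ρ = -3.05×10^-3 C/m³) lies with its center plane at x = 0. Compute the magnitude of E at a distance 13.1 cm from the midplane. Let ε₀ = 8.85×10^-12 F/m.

E ≈ 1.52×10^7 N/C

The point |x| = 13.1 cm lies outside the slab (half-thickness 0.0442 m). A symmetric pillbox spanning the full slab encloses Q_enc = ρ·d·A.
Flux = 2EA ⇒ E = |ρ|d/(2ε₀), independent of distance outside.
E = (3.05e-3)(0.0884)/(2·8.85×10^-12) = 1.52e7 N/C.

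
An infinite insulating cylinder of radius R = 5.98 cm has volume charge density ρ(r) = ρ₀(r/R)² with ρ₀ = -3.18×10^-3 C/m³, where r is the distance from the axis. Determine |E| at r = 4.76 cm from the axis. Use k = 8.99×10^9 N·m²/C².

E ≈ 2.71×10^6 N/C

Coaxial Gaussian cylinder, radius r = 4.76 cm, length L (r < R).
λ_enc = ∫₀^r ρ(r')·2πr' dr' = (2πρ₀/R²)·r^4/4 = -7.171×10^-6 C/m.
By Gauss's law (flux through the curved wall only), E·2πrL = λ_enc L/ε₀.
E = 2k|λ_enc|/r = 2(8.99×10^9)(7.171×10^-6)/(0.0476) = 2.71×10^6 N/C.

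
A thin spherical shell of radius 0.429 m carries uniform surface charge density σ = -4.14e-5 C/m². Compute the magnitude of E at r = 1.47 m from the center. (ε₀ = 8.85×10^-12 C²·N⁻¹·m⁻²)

By spherical symmetry E is radial; choose a Gaussian sphere of radius r = 1.47 m (r > 0.429 m).
The entire shell is enclosed: Q_enc = σ·4πR² = (-4.14×10^-5)·4π·(0.429)² = -9.575×10^-5 C.
Applying ∮E·dA = Q_enc/ε₀ with Φ = E(4πr²):
E = |Q_enc|/(4πε₀r²) = (9.575×10^-5)/(4π·8.85×10^-12·(1.47)²) = 3.98×10^5 N/C.

|E| = 3.98×10^5 V/m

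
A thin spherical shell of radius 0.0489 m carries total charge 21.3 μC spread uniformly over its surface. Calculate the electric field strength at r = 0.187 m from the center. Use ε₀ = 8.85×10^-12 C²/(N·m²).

Symmetry ⇒ E = E(r) r̂. Gaussian sphere of radius r = 0.187 m (r > 0.0489 m).
The entire shell is enclosed: Q_enc = 2.13×10^-5 C.
By Gauss's law, ∮E·dA = E·4πr² = Q_enc/ε₀.
E = |Q_enc|/(4πε₀r²) = (2.13e-5)/(4π·8.85×10^-12·(0.187)²) = 5.48×10^6 N/C.

5.48×10^6 N/C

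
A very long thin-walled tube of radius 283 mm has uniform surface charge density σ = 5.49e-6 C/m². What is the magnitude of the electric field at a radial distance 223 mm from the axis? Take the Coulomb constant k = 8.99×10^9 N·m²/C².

By cylindrical symmetry E is radial; use a coaxial Gaussian cylinder of radius 223 mm and length L (r < 283 mm, inside the shell).
No charge is enclosed, so Gauss's law gives E·2πrL = 0 ⇒ E = 0.

E = 0 (no enclosed charge)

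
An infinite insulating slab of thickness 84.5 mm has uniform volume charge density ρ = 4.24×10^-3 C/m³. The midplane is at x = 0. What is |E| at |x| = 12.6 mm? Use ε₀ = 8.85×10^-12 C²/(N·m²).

By symmetry E is perpendicular to the slab. A Gaussian pillbox from −12.6 mm to +12.6 mm (face area A) lies entirely within the slab.
Q_enc = ρ·(2x)·A and flux = 2EA, so 2EA = 2ρxA/ε₀ ⇒ E = |ρ|x/ε₀.
E = (4.24e-3)(0.0126)/(8.85×10^-12) = 6.04e6 N/C.

E = 6.04×10^6 N/C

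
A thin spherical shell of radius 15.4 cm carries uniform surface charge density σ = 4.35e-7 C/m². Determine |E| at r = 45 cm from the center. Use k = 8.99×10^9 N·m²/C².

5.76e3 V/m

Use a concentric Gaussian sphere at r = 45 cm (r > 15.4 cm).
The entire shell is enclosed: Q_enc = σ·4πR² = (4.35×10^-7)·4π·(0.154)² = 1.296e-7 C.
Gauss's law: E·4πr² = Q_enc/ε₀.
E = k|Q_enc|/r² = (8.99×10^9)(1.296e-7)/(0.45)² = 5.76×10^3 N/C.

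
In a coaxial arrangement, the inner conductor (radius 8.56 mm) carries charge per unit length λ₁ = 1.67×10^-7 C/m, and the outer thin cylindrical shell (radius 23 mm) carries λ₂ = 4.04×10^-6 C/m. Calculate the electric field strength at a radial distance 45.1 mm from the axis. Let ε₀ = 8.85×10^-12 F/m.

E = 1.68e6 N/C

Take a coaxial cylindrical Gaussian surface of radius r = 45.1 mm and length L (r > 23 mm, enclosing both).
λ_enc = λ₁ + λ₂ = (1.67×10^-7) + (4.04×10^-6) = 4.207e-6 C/m.
Gauss's law: E·2πrL = λ_enc L/ε₀.
E = |λ_enc|/(2πε₀r) = (4.207×10^-6)/(2π·8.85×10^-12·0.0451) = 1.68×10^6 N/C.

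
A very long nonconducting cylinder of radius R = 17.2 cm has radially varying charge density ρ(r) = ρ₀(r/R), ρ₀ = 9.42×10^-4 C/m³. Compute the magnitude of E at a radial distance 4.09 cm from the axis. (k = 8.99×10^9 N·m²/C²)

Coaxial Gaussian cylinder, radius r = 4.09 cm, length L (r < R).
Integrating ρ over the cross-section to radius r: λ_enc = (2πρ₀/R) ∫₀^r r'^2 dr' = 2πρ₀ r^3/(3·R) = 7.848e-7 C/m.
Since E is radial and uniform over the curved surface, Φ = E·2πrL = Q_enc/ε₀ = λ_enc L/ε₀.
E = 2k|λ_enc|/r = 2(8.99×10^9)(7.848e-7)/(0.0409) = 3.45×10^5 N/C.

E ≈ 3.45×10^5 N/C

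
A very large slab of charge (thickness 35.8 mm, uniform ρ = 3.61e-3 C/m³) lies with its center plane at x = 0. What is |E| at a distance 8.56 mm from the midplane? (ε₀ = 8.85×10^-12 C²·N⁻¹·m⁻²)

By symmetry E is perpendicular to the slab. A Gaussian pillbox from −8.56 mm to +8.56 mm (face area A) lies entirely within the slab.
Q_enc = ρ·(2x)·A and flux = 2EA, so 2EA = 2ρxA/ε₀ ⇒ E = |ρ|x/ε₀.
E = (3.61e-3)(0.00856)/(8.85×10^-12) = 3.49e6 N/C.

E = 3.49e6 N/C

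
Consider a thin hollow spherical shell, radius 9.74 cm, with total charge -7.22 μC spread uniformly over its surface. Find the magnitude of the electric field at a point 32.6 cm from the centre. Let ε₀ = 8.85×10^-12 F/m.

Take a concentric spherical Gaussian surface of radius r = 32.6 cm (r > 9.74 cm).
The entire shell is enclosed: Q_enc = -7.22×10^-6 C.
Since E is radial and uniform over the Gaussian sphere, Φ = E·4πr² = Q_enc/ε₀.
E = |Q_enc|/(4πε₀r²) = (7.22×10^-6)/(4π·8.85×10^-12·(0.326)²) = 6.11×10^5 N/C.

|E| = 6.11×10^5 N/C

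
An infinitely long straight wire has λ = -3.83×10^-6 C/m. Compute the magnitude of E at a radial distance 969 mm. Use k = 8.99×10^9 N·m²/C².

Coaxial Gaussian cylinder, radius r = 969 mm, length L.
Q_enc = λL, so λ_enc = -3.83e-6 C/m.
Since E is radial and uniform over the curved surface, Φ = E·2πrL = Q_enc/ε₀ = λ_enc L/ε₀.
E = 2k|λ_enc|/r = 2(8.99×10^9)(3.83×10^-6)/(0.969) = 7.11×10^4 N/C.

7.11e4 N/C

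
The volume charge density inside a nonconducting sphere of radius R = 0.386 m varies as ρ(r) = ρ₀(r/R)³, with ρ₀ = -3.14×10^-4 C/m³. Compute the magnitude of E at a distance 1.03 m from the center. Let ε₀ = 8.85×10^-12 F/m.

E ≈ 3.21e5 N/C

Use a concentric Gaussian sphere at r = 1.03 m (r > R, all charge enclosed).
Q_enc = 4π ∫₀^R ρ₀(r'/R)^3 r'² dr' = 4πρ₀R³/6 = -3.782×10^-5 C.
By Gauss's law, ∮E·dA = E·4πr² = Q_enc/ε₀.
E = |Q_enc|/(4πε₀r²) = (3.782×10^-5)/(4π·8.85×10^-12·(1.03)²) = 3.21e5 N/C.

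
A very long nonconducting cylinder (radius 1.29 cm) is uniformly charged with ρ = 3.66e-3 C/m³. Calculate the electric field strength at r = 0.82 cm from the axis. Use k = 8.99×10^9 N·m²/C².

E = 1.70×10^6 N/C

Choose a coaxial cylinder of radius r = 0.82 cm (arbitrary length L) as the Gaussian surface (r < R).
Enclosed charge per unit length: λ_enc = ρ·πr² = (3.66e-3)π(0.0082)² = 7.731×10^-7 C/m.
Applying ∮E·dA = Q_enc/ε₀ with the end caps contributing no flux:
E = 2k|λ_enc|/r = 2(8.99×10^9)(7.731e-7)/(0.0082) = 1.70×10^6 N/C.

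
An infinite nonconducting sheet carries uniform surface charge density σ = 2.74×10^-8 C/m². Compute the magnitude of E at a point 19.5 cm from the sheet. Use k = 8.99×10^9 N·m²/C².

The symmetry is planar: E is normal to the sheet and the same magnitude on both sides. Take a pillbox straddling the sheet with end-cap area A.
Flux Φ = 2EA and Q_enc = σA, so 2EA = σA/ε₀ ⇒ E = |σ|/(2ε₀), independent of distance.
E = 2πk|σ| = 2π(8.99×10^9)(2.74×10^-8) = 1.55×10^3 N/C.

|E| ≈ 1.55e3 N/C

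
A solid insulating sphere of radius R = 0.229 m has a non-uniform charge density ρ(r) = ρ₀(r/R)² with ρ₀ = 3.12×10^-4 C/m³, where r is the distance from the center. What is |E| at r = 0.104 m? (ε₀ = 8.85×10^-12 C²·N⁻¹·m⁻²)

Use a concentric Gaussian sphere at r = 0.104 m (r < R).
Q_enc = ∫₀^r ρ(r')·4πr'² dr' = (4πρ₀/R²) ∫₀^r r'^4 dr' = 4πρ₀ r^5/(5·R²) = 1.819×10^-7 C.
By Gauss's law, ∮E·dA = E·4πr² = Q_enc/ε₀.
E = |Q_enc|/(4πε₀r²) = (1.819×10^-7)/(4π·8.85×10^-12·(0.104)²) = 1.51×10^5 N/C.

E ≈ 1.51×10^5 N/C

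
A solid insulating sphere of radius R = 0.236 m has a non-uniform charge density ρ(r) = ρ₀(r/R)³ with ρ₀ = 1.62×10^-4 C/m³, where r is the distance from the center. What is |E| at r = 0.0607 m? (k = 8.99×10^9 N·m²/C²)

Use a concentric Gaussian sphere at r = 0.0607 m (r < R).
Integrate the density: Q_enc = 4π ∫₀^r ρ₀(r'/R)^3 r'² dr' = 4πρ₀ r^6/(6·R³) = 1.291e-9 C.
Applying ∮E·dA = Q_enc/ε₀ with Φ = E(4πr²):
E = k|Q_enc|/r² = (8.99×10^9)(1.291×10^-9)/(0.0607)² = 3.15e3 N/C.

|E| = 3.15e3 N/C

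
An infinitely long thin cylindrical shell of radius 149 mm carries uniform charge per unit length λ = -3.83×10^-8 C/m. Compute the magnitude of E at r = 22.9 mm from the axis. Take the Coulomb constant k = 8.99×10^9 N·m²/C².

Coaxial Gaussian cylinder, radius r = 22.9 mm, length L (r < 149 mm, inside the shell).
No charge is enclosed, so Gauss's law gives E·2πrL = 0 ⇒ E = 0.

E = 0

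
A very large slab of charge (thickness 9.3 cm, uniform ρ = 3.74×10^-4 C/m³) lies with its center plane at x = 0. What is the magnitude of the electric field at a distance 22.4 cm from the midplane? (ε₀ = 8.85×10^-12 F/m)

1.97e6 N/C

The point |x| = 22.4 cm lies outside the slab (half-thickness 0.0465 m). A symmetric pillbox spanning the full slab encloses Q_enc = ρ·d·A.
Flux = 2EA ⇒ E = |ρ|d/(2ε₀), independent of distance outside.
E = (3.74×10^-4)(0.093)/(2·8.85×10^-12) = 1.97×10^6 N/C.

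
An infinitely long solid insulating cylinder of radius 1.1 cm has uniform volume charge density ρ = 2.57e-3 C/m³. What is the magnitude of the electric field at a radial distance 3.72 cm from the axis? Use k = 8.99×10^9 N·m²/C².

By cylindrical symmetry E is radial; use a coaxial Gaussian cylinder of radius 3.72 cm and length L (r > 1.1 cm, full cross-section enclosed).
λ_enc = ρ·πR² = (2.57×10^-3)π(0.011)² = 9.769×10^-7 C/m.
By Gauss's law (flux through the curved wall only), E·2πrL = λ_enc L/ε₀.
E = 2k|λ_enc|/r = 2(8.99×10^9)(9.769×10^-7)/(0.0372) = 4.72e5 N/C.

E = 4.72×10^5 V/m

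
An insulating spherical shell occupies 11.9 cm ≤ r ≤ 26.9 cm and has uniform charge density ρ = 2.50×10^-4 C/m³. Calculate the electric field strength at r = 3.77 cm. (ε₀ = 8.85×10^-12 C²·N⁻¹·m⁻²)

|E| = 0 N/C

Use a concentric Gaussian sphere at r = 3.77 cm (r < 11.9 cm, inside the empty cavity).
Q_enc = 0 (all charge lies at larger r); Gauss's law gives E = 0.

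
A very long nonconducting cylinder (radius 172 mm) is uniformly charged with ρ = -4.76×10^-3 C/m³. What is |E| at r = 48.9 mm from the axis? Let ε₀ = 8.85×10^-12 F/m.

By cylindrical symmetry E is radial; use a coaxial Gaussian cylinder of radius 48.9 mm and length L (r < R).
Enclosed charge per unit length: λ_enc = ρ·πr² = (-4.76e-3)π(0.0489)² = -3.576×10^-5 C/m.
Applying ∮E·dA = Q_enc/ε₀ with the end caps contributing no flux:
E = |λ_enc|/(2πε₀r) = (3.576×10^-5)/(2π·8.85×10^-12·0.0489) = 1.32×10^7 N/C.

1.32×10^7 N/C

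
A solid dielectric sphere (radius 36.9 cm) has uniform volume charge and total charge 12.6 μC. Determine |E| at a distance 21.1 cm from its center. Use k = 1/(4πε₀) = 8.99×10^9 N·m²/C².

Symmetry ⇒ E = E(r) r̂. Gaussian sphere of radius r = 21.1 cm (r < R).
For a uniform sphere the enclosed fraction is (r/R)³, so Q_enc = (12.6 μC)(0.211/0.369)³ = 2.356e-6 C.
Applying ∮E·dA = Q_enc/ε₀ with Φ = E(4πr²):
E = k|Q_enc|/r² = (8.99×10^9)(2.356×10^-6)/(0.211)² = 4.76e5 N/C.

4.76×10^5 N/C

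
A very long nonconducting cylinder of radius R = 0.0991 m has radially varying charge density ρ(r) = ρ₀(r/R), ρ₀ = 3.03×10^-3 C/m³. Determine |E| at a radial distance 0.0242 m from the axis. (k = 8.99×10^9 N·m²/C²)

Choose a coaxial cylinder of radius r = 0.0242 m (arbitrary length L) as the Gaussian surface (r < R).
Integrating ρ over the cross-section to radius r: λ_enc = (2πρ₀/R) ∫₀^r r'^2 dr' = 2πρ₀ r^3/(3·R) = 9.076×10^-7 C/m.
Since E is radial and uniform over the curved surface, Φ = E·2πrL = Q_enc/ε₀ = λ_enc L/ε₀.
E = 2k|λ_enc|/r = 2(8.99×10^9)(9.076×10^-7)/(0.0242) = 6.74×10^5 N/C.

|E| = 6.74×10^5 V/m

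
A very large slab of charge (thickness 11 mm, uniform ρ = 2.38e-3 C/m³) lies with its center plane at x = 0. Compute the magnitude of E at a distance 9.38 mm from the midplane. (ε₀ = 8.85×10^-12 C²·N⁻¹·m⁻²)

|E| ≈ 1.48e6 N/C

The point |x| = 9.38 mm lies outside the slab (half-thickness 0.0055 m). A symmetric pillbox spanning the full slab encloses Q_enc = ρ·d·A.
Flux = 2EA ⇒ E = |ρ|d/(2ε₀), independent of distance outside.
E = (2.38×10^-3)(0.011)/(2·8.85×10^-12) = 1.48×10^6 N/C.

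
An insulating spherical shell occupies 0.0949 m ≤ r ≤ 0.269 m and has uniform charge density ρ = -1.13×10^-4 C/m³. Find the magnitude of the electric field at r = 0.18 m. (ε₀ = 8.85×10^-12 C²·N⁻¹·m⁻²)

E = 6.54×10^5 N/C

Use a concentric Gaussian sphere at r = 0.18 m (within the shell material, 0.0949 m < r < 0.269 m).
Only the shell between 0.0949 m and r is enclosed: Q_enc = ρ·(4π/3)(r³ − a³) = (-1.13×10^-4)·(4π/3)·((0.18)³ − (0.0949)³) = -2.356×10^-6 C.
Since E is radial and uniform over the Gaussian sphere, Φ = E·4πr² = Q_enc/ε₀.
E = |Q_enc|/(4πε₀r²) = (2.356×10^-6)/(4π·8.85×10^-12·(0.18)²) = 6.54e5 N/C.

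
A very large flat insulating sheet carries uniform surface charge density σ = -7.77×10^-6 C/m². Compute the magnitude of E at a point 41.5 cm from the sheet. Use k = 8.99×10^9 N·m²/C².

By planar symmetry E is perpendicular to the sheet and uniform; use a Gaussian pillbox with flat faces of area A on each side of the sheet.
Flux Φ = 2EA and Q_enc = σA, so 2EA = σA/ε₀ ⇒ E = |σ|/(2ε₀), independent of distance.
E = 2πk|σ| = 2π(8.99×10^9)(7.77×10^-6) = 4.39×10^5 N/C.

|E| = 4.39e5 V/m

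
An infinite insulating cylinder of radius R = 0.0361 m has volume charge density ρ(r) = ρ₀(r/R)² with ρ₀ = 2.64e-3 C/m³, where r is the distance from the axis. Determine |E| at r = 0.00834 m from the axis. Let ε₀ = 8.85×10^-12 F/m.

|E| = 3.32×10^4 N/C

By cylindrical symmetry E is radial; use a coaxial Gaussian cylinder of radius 0.00834 m and length L (r < R).
λ_enc = ∫₀^r ρ(r')·2πr' dr' = (2πρ₀/R²)·r^4/4 = 1.539×10^-8 C/m.
Gauss's law: E·2πrL = λ_enc L/ε₀.
E = |λ_enc|/(2πε₀r) = (1.539e-8)/(2π·8.85×10^-12·0.00834) = 3.32×10^4 N/C.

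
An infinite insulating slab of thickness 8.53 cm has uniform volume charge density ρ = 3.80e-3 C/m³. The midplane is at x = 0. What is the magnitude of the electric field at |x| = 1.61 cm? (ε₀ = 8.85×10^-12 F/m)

By symmetry E is perpendicular to the slab. A Gaussian pillbox from −1.61 cm to +1.61 cm (face area A) lies entirely within the slab.
Q_enc = ρ·(2x)·A and flux = 2EA, so 2EA = 2ρxA/ε₀ ⇒ E = |ρ|x/ε₀.
E = (3.80×10^-3)(0.0161)/(8.85×10^-12) = 6.91e6 N/C.

E = 6.91×10^6 N/C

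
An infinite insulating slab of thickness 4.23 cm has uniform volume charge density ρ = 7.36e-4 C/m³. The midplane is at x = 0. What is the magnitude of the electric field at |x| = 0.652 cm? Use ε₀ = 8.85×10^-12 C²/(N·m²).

E = 5.42×10^5 V/m

By symmetry E is perpendicular to the slab. A Gaussian pillbox from −0.652 cm to +0.652 cm (face area A) lies entirely within the slab.
Q_enc = ρ·(2x)·A and flux = 2EA, so 2EA = 2ρxA/ε₀ ⇒ E = |ρ|x/ε₀.
E = (7.36×10^-4)(0.00652)/(8.85×10^-12) = 5.42×10^5 N/C.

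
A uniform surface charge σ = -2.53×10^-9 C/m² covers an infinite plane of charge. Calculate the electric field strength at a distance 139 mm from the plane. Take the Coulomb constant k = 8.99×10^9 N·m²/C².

The symmetry is planar: E is normal to the sheet and the same magnitude on both sides. Take a pillbox straddling the sheet with end-cap area A.
Flux Φ = 2EA and Q_enc = σA, so 2EA = σA/ε₀ ⇒ E = |σ|/(2ε₀), independent of distance.
E = 2πk|σ| = 2π(8.99×10^9)(2.53×10^-9) = 143 N/C.

E = 143 N/C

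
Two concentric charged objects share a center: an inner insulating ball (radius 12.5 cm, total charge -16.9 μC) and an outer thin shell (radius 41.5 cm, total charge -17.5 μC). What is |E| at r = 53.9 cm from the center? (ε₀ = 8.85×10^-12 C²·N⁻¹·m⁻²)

Use a concentric Gaussian sphere at r = 53.9 cm (r > 41.5 cm, enclosing both).
Q_enc = (-16.9 μC) + (-17.5 μC) = -3.44e-5 C.
Gauss's law: E·4πr² = Q_enc/ε₀.
E = |Q_enc|/(4πε₀r²) = (3.44×10^-5)/(4π·8.85×10^-12·(0.539)²) = 1.06×10^6 N/C.

E ≈ 1.06×10^6 N/C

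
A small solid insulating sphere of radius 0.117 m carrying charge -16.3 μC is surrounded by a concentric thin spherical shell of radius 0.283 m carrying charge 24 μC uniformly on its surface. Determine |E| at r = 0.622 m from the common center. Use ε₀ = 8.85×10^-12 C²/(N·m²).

E ≈ 1.79e5 N/C

Symmetry ⇒ E = E(r) r̂. Gaussian sphere of radius r = 0.622 m (r > 0.283 m, enclosing both).
Q_enc = (-16.3 μC) + (24 μC) = 7.70×10^-6 C.
Applying ∮E·dA = Q_enc/ε₀ with Φ = E(4πr²):
E = |Q_enc|/(4πε₀r²) = (7.70×10^-6)/(4π·8.85×10^-12·(0.622)²) = 1.79×10^5 N/C.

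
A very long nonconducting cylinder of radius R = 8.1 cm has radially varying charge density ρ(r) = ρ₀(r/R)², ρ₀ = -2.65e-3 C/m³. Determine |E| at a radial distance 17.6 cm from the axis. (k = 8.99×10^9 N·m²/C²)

Coaxial Gaussian cylinder, radius r = 17.6 cm, length L (r > R, full charge per length enclosed).
λ_enc = 2π ∫₀^R ρ₀(r'/R)^2 r' dr' = 2πρ₀R²/4 = -2.731e-5 C/m.
Applying ∮E·dA = Q_enc/ε₀ with the end caps contributing no flux:
E = 2k|λ_enc|/r = 2(8.99×10^9)(2.731e-5)/(0.176) = 2.79e6 N/C.

E = 2.79×10^6 N/C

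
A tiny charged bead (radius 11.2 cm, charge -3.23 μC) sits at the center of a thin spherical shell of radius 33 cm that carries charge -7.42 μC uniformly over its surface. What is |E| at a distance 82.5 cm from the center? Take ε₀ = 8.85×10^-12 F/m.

Symmetry ⇒ E = E(r) r̂. Gaussian sphere of radius r = 82.5 cm (r > 33 cm, enclosing both).
Q_enc = (-3.23 μC) + (-7.42 μC) = -1.065×10^-5 C.
By Gauss's law, ∮E·dA = E·4πr² = Q_enc/ε₀.
E = |Q_enc|/(4πε₀r²) = (1.065×10^-5)/(4π·8.85×10^-12·(0.825)²) = 1.41×10^5 N/C.

1.41×10^5 N/C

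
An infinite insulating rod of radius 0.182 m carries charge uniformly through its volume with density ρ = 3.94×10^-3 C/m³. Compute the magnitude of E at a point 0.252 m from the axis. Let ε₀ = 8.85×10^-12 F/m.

E = 2.93×10^7 V/m

Take a coaxial cylindrical Gaussian surface of radius r = 0.252 m and length L (r > 0.182 m, full cross-section enclosed).
λ_enc = ρ·πR² = (3.94e-3)π(0.182)² = 4.10×10^-4 C/m.
Since E is radial and uniform over the curved surface, Φ = E·2πrL = Q_enc/ε₀ = λ_enc L/ε₀.
E = |λ_enc|/(2πε₀r) = (4.10×10^-4)/(2π·8.85×10^-12·0.252) = 2.93e7 N/C.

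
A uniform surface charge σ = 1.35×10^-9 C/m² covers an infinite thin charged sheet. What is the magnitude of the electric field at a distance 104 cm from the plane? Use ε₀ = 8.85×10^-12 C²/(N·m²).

Choose a cylindrical pillbox piercing the sheet, end faces (area A) parallel to it.
Only the two end caps contribute flux: Φ = 2EA. With Q_enc = σA, Gauss's law gives E = |σ|/(2ε₀).
E = |σ|/(2ε₀) = (1.35e-9)/(2·8.85×10^-12) = 76.3 N/C.

|E| = 76.3 N/C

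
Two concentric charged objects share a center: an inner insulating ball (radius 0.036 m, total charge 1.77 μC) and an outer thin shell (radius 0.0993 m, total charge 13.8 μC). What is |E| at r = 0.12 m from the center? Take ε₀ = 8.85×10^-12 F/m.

Use a concentric Gaussian sphere at r = 0.12 m (r > 0.0993 m, enclosing both).
Q_enc = (1.77 μC) + (13.8 μC) = 1.557×10^-5 C.
Since E is radial and uniform over the Gaussian sphere, Φ = E·4πr² = Q_enc/ε₀.
E = |Q_enc|/(4πε₀r²) = (1.557×10^-5)/(4π·8.85×10^-12·(0.12)²) = 9.72e6 N/C.

E ≈ 9.72×10^6 N/C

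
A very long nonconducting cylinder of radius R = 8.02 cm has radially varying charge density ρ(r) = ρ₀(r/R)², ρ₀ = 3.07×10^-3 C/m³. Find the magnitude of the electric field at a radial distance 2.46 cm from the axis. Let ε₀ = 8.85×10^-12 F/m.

|E| ≈ 2.01×10^5 N/C

By cylindrical symmetry E is radial; use a coaxial Gaussian cylinder of radius 2.46 cm and length L (r < R).
λ_enc = ∫₀^r ρ(r')·2πr' dr' = (2πρ₀/R²)·r^4/4 = 2.746×10^-7 C/m.
Applying ∮E·dA = Q_enc/ε₀ with the end caps contributing no flux:
E = |λ_enc|/(2πε₀r) = (2.746×10^-7)/(2π·8.85×10^-12·0.0246) = 2.01×10^5 N/C.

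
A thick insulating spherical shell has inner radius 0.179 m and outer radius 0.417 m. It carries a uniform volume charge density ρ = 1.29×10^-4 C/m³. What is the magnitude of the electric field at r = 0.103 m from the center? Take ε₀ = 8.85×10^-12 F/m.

By spherical symmetry E is radial; choose a Gaussian sphere of radius r = 0.103 m (r < 0.179 m, inside the empty cavity).
No charge is enclosed, so by Gauss's law E·4πr² = 0 ⇒ E = 0.

|E| = 0 V/m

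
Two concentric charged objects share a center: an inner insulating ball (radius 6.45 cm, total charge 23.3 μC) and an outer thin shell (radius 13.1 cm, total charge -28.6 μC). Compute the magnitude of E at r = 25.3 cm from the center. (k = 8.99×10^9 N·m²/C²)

E ≈ 7.44×10^5 N/C

Symmetry ⇒ E = E(r) r̂. Gaussian sphere of radius r = 25.3 cm (r > 13.1 cm, enclosing both).
Q_enc = (23.3 μC) + (-28.6 μC) = -5.30e-6 C.
Applying ∮E·dA = Q_enc/ε₀ with Φ = E(4πr²):
E = k|Q_enc|/r² = (8.99×10^9)(5.30×10^-6)/(0.253)² = 7.44e5 N/C.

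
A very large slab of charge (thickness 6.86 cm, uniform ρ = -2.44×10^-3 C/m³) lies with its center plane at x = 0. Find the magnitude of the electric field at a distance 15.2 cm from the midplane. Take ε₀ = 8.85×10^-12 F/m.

The point |x| = 15.2 cm lies outside the slab (half-thickness 0.0343 m). A symmetric pillbox spanning the full slab encloses Q_enc = ρ·d·A.
Flux = 2EA ⇒ E = |ρ|d/(2ε₀), independent of distance outside.
E = (2.44e-3)(0.0686)/(2·8.85×10^-12) = 9.46e6 N/C.

E = 9.46e6 N/C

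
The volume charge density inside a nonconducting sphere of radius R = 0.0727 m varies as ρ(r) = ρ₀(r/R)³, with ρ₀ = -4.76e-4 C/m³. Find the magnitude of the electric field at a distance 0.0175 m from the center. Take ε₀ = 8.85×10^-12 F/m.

|E| = 2.19×10^3 N/C

Symmetry ⇒ E = E(r) r̂. Gaussian sphere of radius r = 0.0175 m (r < R).
Integrate the density: Q_enc = 4π ∫₀^r ρ₀(r'/R)^3 r'² dr' = 4πρ₀ r^6/(6·R³) = -7.452×10^-11 C.
Applying ∮E·dA = Q_enc/ε₀ with Φ = E(4πr²):
E = |Q_enc|/(4πε₀r²) = (7.452×10^-11)/(4π·8.85×10^-12·(0.0175)²) = 2.19×10^3 N/C.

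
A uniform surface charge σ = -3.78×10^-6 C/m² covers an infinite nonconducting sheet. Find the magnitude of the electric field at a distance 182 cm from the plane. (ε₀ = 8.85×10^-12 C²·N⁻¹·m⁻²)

|E| = 2.14×10^5 N/C

The symmetry is planar: E is normal to the sheet and the same magnitude on both sides. Take a pillbox straddling the sheet with end-cap area A.
Only the two end caps contribute flux: Φ = 2EA. With Q_enc = σA, Gauss's law gives E = |σ|/(2ε₀).
E = |σ|/(2ε₀) = (3.78×10^-6)/(2·8.85×10^-12) = 2.14×10^5 N/C.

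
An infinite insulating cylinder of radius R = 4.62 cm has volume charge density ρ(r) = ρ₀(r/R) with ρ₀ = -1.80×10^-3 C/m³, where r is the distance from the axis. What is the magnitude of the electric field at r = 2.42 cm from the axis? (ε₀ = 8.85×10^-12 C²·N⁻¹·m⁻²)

E = 8.59×10^5 V/m

Take a coaxial cylindrical Gaussian surface of radius r = 2.42 cm and length L (r < R).
λ_enc = ∫₀^r ρ(r')·2πr' dr' = (2πρ₀/R)·r^3/3 = -1.156×10^-6 C/m.
Applying ∮E·dA = Q_enc/ε₀ with the end caps contributing no flux:
E = |λ_enc|/(2πε₀r) = (1.156×10^-6)/(2π·8.85×10^-12·0.0242) = 8.59×10^5 N/C.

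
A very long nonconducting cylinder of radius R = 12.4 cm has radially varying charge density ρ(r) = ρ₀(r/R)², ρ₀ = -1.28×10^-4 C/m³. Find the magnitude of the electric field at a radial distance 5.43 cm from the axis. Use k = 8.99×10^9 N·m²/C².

E = 3.76e4 N/C

By cylindrical symmetry E is radial; use a coaxial Gaussian cylinder of radius 5.43 cm and length L (r < R).
Integrating ρ over the cross-section to radius r: λ_enc = (2πρ₀/R²) ∫₀^r r'^3 dr' = 2πρ₀ r^4/(4·R²) = -1.137×10^-7 C/m.
By Gauss's law (flux through the curved wall only), E·2πrL = λ_enc L/ε₀.
E = 2k|λ_enc|/r = 2(8.99×10^9)(1.137e-7)/(0.0543) = 3.76×10^4 N/C.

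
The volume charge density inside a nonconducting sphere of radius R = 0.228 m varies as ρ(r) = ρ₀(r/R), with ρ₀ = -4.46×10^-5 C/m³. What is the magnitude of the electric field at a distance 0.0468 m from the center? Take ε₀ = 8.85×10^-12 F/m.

|E| ≈ 1.21×10^4 V/m

Take a concentric spherical Gaussian surface of radius r = 0.0468 m (r < R).
Integrate the density: Q_enc = 4π ∫₀^r ρ₀(r'/R)^1 r'² dr' = 4πρ₀ r^4/(4·R) = -2.948×10^-9 C.
By Gauss's law, ∮E·dA = E·4πr² = Q_enc/ε₀.
E = |Q_enc|/(4πε₀r²) = (2.948×10^-9)/(4π·8.85×10^-12·(0.0468)²) = 1.21e4 N/C.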